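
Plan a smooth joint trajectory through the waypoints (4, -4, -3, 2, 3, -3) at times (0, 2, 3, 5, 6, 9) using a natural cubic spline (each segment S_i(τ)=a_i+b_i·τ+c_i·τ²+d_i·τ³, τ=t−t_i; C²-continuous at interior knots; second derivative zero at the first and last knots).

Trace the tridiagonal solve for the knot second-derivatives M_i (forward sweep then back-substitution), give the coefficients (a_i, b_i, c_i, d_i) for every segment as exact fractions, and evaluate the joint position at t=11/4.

Δ: Δ0=-4, Δ1=1, Δ2=5/2, Δ3=1, Δ4=-2
row 1: diag=6, rhs=30; c'=1/6, d'=5
row 2: denom=6−1·1/6=35/6; d'=(9−1·5)/(35/6)=24/35
row 3: denom=6−2·12/35=186/35; d'=(-9−2·24/35)/(186/35)=-121/62
row 4: denom=8−1·35/186=1453/186; d'=(-18−1·-121/62)/(1453/186)=-2985/1453
back: M4=-2985/1453
back: M3=-121/62−35/186·-2985/1453=-2274/1453
back: M2=24/35−12/35·-2274/1453=1776/1453
back: M1=5−1/6·1776/1453=6969/1453
M: M0=0, M1=6969/1453, M2=1776/1453, M3=-2274/1453, M4=-2985/1453, M5=0
seg 0: a=4, c=M0/2=0, d=(M1−M0)/(6·2)=2323/5812, b=Δ0−h0·(2M0+M1)/6=-8135/1453
seg 1: a=-4, c=M1/2=6969/2906, d=(M2−M1)/(6·1)=-1731/2906, b=Δ1−h1·(2M1+M2)/6=-1166/1453
seg 2: a=-3, c=M2/2=888/1453, d=(M3−M2)/(6·2)=-675/2906, b=Δ2−h2·(2M2+M3)/6=6413/2906
seg 3: a=2, c=M3/2=-1137/1453, d=(M4−M3)/(6·1)=-237/2906, b=Δ3−h3·(2M3+M4)/6=5417/2906
seg 4: a=3, c=M4/2=-2985/2906, d=(M5−M4)/(6·3)=995/8718, b=Δ4−h4·(2M4+M5)/6=79/1453
t_q=11/4 → seg 1, τ=3/4; S=-4+-1166/1453·τ+6969/2906·τ²+-1731/2906·τ³=-651725/185984

  seg 0: a=4 b=-8135/1453 c=0 d=2323/5812
  seg 1: a=-4 b=-1166/1453 c=6969/2906 d=-1731/2906
  seg 2: a=-3 b=6413/2906 c=888/1453 d=-675/2906
  seg 3: a=2 b=5417/2906 c=-1137/1453 d=-237/2906
  seg 4: a=3 b=79/1453 c=-2985/2906 d=995/8718
S(11/4) = -651725/185984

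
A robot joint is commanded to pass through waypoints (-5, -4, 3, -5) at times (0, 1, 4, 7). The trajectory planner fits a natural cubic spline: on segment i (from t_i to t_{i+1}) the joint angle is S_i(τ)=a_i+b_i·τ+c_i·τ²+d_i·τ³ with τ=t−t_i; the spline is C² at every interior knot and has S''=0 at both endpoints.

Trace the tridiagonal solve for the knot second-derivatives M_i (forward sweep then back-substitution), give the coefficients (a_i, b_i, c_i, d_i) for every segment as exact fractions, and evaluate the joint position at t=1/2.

Δ: Δ0=1, Δ1=7/3, Δ2=-8/3
row 1: diag=8, rhs=8; c'=3/8, d'=1
row 2: denom=12−3·3/8=87/8; d'=(-30−3·1)/(87/8)=-88/29
back: M2=-88/29
back: M1=1−3/8·-88/29=62/29
M: M0=0, M1=62/29, M2=-88/29, M3=0
seg 0: a=-5, c=M0/2=0, d=(M1−M0)/(6·1)=31/87, b=Δ0−h0·(2M0+M1)/6=56/87
seg 1: a=-4, c=M1/2=31/29, d=(M2−M1)/(6·3)=-25/87, b=Δ1−h1·(2M1+M2)/6=149/87
seg 2: a=3, c=M2/2=-44/29, d=(M3−M2)/(6·3)=44/261, b=Δ2−h2·(2M2+M3)/6=32/87
t_q=1/2 → seg 0, τ=1/2; S=-5+56/87·τ+0·τ²+31/87·τ³=-1075/232

  seg 0: a=-5 b=56/87 c=0 d=31/87
  seg 1: a=-4 b=149/87 c=31/29 d=-25/87
  seg 2: a=3 b=32/87 c=-44/29 d=44/261
S(1/2) = -1075/232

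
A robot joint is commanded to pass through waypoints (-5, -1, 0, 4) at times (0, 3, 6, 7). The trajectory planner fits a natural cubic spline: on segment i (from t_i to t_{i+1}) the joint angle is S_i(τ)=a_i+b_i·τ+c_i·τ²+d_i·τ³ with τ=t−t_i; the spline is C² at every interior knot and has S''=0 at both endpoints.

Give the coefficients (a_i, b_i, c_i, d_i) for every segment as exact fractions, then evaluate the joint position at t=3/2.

  seg 0: a=-5 b=173/87 c=0 d=-19/261
  seg 1: a=-1 b=2/87 c=-19/29 d=22/87
  seg 2: a=0 b=254/87 c=47/29 d=-47/87
S(3/2) = -525/232

Δ: Δ0=4/3, Δ1=1/3, Δ2=4
row 1: diag=12, rhs=-6; c'=1/4, d'=-1/2
row 2: denom=8−3·1/4=29/4; d'=(22−3·-1/2)/(29/4)=94/29
back: M2=94/29
back: M1=-1/2−1/4·94/29=-38/29
M: M0=0, M1=-38/29, M2=94/29, M3=0
seg 0: a=-5, c=M0/2=0, d=(M1−M0)/(6·3)=-19/261, b=Δ0−h0·(2M0+M1)/6=173/87
seg 1: a=-1, c=M1/2=-19/29, d=(M2−M1)/(6·3)=22/87, b=Δ1−h1·(2M1+M2)/6=2/87
seg 2: a=0, c=M2/2=47/29, d=(M3−M2)/(6·1)=-47/87, b=Δ2−h2·(2M2+M3)/6=254/87
t_q=3/2 → seg 0, τ=3/2; S=-5+173/87·τ+0·τ²+-19/261·τ³=-525/232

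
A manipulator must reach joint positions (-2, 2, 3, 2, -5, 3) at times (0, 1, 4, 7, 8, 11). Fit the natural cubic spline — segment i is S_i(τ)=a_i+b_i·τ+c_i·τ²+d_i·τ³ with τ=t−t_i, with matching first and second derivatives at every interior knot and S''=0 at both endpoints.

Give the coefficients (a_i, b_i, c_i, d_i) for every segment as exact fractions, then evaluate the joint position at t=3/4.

Δ: Δ0=4, Δ1=1/3, Δ2=-1/3, Δ3=-7, Δ4=8/3
row 1: diag=8, rhs=-22; c'=3/8, d'=-11/4
row 2: denom=12−3·3/8=87/8; d'=(-4−3·-11/4)/(87/8)=34/87
row 3: denom=8−3·8/29=208/29; d'=(-40−3·34/87)/(208/29)=-597/104
row 4: denom=8−1·29/208=1635/208; d'=(58−1·-597/104)/(1635/208)=13258/1635
back: M4=13258/1635
back: M3=-597/104−29/208·13258/1635=-11234/1635
back: M2=34/87−8/29·-11234/1635=1246/545
back: M1=-11/4−3/8·1246/545=-1966/545
M: M0=0, M1=-1966/545, M2=1246/545, M3=-11234/1635, M4=13258/1635, M5=0
seg 0: a=-2, c=M0/2=0, d=(M1−M0)/(6·1)=-983/1635, b=Δ0−h0·(2M0+M1)/6=7523/1635
seg 1: a=2, c=M1/2=-983/545, d=(M2−M1)/(6·3)=1606/4905, b=Δ1−h1·(2M1+M2)/6=4574/1635
seg 2: a=3, c=M2/2=623/545, d=(M3−M2)/(6·3)=-7486/14715, b=Δ2−h2·(2M2+M3)/6=1334/1635
seg 3: a=2, c=M3/2=-5617/1635, d=(M4−M3)/(6·1)=4082/1635, b=Δ3−h3·(2M3+M4)/6=-1982/327
seg 4: a=-5, c=M4/2=6629/1635, d=(M5−M4)/(6·3)=-6629/14715, b=Δ4−h4·(2M4+M5)/6=-2966/545
t_q=3/4 → seg 0, τ=3/4; S=-2+7523/1635·τ+0·τ²+-983/1635·τ³=41761/34880

  seg 0: a=-2 b=7523/1635 c=0 d=-983/1635
  seg 1: a=2 b=4574/1635 c=-983/545 d=1606/4905
  seg 2: a=3 b=1334/1635 c=623/545 d=-7486/14715
  seg 3: a=2 b=-1982/327 c=-5617/1635 d=4082/1635
  seg 4: a=-5 b=-2966/545 c=6629/1635 d=-6629/14715
S(3/4) = 41761/34880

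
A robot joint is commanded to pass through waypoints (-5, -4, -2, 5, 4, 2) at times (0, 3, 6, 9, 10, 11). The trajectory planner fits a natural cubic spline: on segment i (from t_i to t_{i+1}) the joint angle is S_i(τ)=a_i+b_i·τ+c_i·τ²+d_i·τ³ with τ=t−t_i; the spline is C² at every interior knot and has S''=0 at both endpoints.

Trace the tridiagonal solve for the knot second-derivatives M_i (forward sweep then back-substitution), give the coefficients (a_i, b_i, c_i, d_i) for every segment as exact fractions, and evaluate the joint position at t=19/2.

  seg 0: a=-5 b=571/1251 c=0 d=-154/11259
  seg 1: a=-4 b=109/1251 c=-154/1251 d=1187/11259
  seg 2: a=-2 b=2746/1251 c=1033/1251 d=-2926/11259
  seg 3: a=5 b=166/1251 c=-631/417 d=476/1251
  seg 4: a=4 b=-2192/1251 c=-155/417 d=155/1251
S(19/2) = 2633/556

Δ: Δ0=1/3, Δ1=2/3, Δ2=7/3, Δ3=-1, Δ4=-2
row 1: diag=12, rhs=2; c'=1/4, d'=1/6
row 2: denom=12−3·1/4=45/4; d'=(10−3·1/6)/(45/4)=38/45
row 3: denom=8−3·4/15=36/5; d'=(-20−3·38/45)/(36/5)=-169/54
row 4: denom=4−1·5/36=139/36; d'=(-6−1·-169/54)/(139/36)=-310/417
back: M4=-310/417
back: M3=-169/54−5/36·-310/417=-1262/417
back: M2=38/45−4/15·-1262/417=2066/1251
back: M1=1/6−1/4·2066/1251=-308/1251
M: M0=0, M1=-308/1251, M2=2066/1251, M3=-1262/417, M4=-310/417, M5=0
seg 0: a=-5, c=M0/2=0, d=(M1−M0)/(6·3)=-154/11259, b=Δ0−h0·(2M0+M1)/6=571/1251
seg 1: a=-4, c=M1/2=-154/1251, d=(M2−M1)/(6·3)=1187/11259, b=Δ1−h1·(2M1+M2)/6=109/1251
seg 2: a=-2, c=M2/2=1033/1251, d=(M3−M2)/(6·3)=-2926/11259, b=Δ2−h2·(2M2+M3)/6=2746/1251
seg 3: a=5, c=M3/2=-631/417, d=(M4−M3)/(6·1)=476/1251, b=Δ3−h3·(2M3+M4)/6=166/1251
seg 4: a=4, c=M4/2=-155/417, d=(M5−M4)/(6·1)=155/1251, b=Δ4−h4·(2M4+M5)/6=-2192/1251
t_q=19/2 → seg 3, τ=1/2; S=5+166/1251·τ+-631/417·τ²+476/1251·τ³=2633/556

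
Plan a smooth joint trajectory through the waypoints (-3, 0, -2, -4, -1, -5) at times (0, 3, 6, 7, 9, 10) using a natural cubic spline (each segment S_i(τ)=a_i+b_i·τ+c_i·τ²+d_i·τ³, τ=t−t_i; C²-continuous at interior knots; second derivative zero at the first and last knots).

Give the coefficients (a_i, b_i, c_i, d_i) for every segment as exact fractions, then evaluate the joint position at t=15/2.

  seg 0: a=-3 b=1645/1356 c=0 d=-289/12204
  seg 1: a=0 b=389/678 c=-289/1356 d=-815/12204
  seg 2: a=-2 b=-3401/1356 c=-92/113 d=1793/1356
  seg 3: a=-4 b=-115/678 c=1425/452 d=-3143/2712
  seg 4: a=-1 b=-497/339 c=-859/226 d=859/678
S(15/2) = -24889/7232

Δ: Δ0=1, Δ1=-2/3, Δ2=-2, Δ3=3/2, Δ4=-4
row 1: diag=12, rhs=-10; c'=1/4, d'=-5/6
row 2: denom=8−3·1/4=29/4; d'=(-8−3·-5/6)/(29/4)=-22/29
row 3: denom=6−1·4/29=170/29; d'=(21−1·-22/29)/(170/29)=631/170
row 4: denom=6−2·29/85=452/85; d'=(-33−2·631/170)/(452/85)=-859/113
back: M4=-859/113
back: M3=631/170−29/85·-859/113=1425/226
back: M2=-22/29−4/29·1425/226=-184/113
back: M1=-5/6−1/4·-184/113=-289/678
M: M0=0, M1=-289/678, M2=-184/113, M3=1425/226, M4=-859/113, M5=0
seg 0: a=-3, c=M0/2=0, d=(M1−M0)/(6·3)=-289/12204, b=Δ0−h0·(2M0+M1)/6=1645/1356
seg 1: a=0, c=M1/2=-289/1356, d=(M2−M1)/(6·3)=-815/12204, b=Δ1−h1·(2M1+M2)/6=389/678
seg 2: a=-2, c=M2/2=-92/113, d=(M3−M2)/(6·1)=1793/1356, b=Δ2−h2·(2M2+M3)/6=-3401/1356
seg 3: a=-4, c=M3/2=1425/452, d=(M4−M3)/(6·2)=-3143/2712, b=Δ3−h3·(2M3+M4)/6=-115/678
seg 4: a=-1, c=M4/2=-859/226, d=(M5−M4)/(6·1)=859/678, b=Δ4−h4·(2M4+M5)/6=-497/339
t_q=15/2 → seg 3, τ=1/2; S=-4+-115/678·τ+1425/452·τ²+-3143/2712·τ³=-24889/7232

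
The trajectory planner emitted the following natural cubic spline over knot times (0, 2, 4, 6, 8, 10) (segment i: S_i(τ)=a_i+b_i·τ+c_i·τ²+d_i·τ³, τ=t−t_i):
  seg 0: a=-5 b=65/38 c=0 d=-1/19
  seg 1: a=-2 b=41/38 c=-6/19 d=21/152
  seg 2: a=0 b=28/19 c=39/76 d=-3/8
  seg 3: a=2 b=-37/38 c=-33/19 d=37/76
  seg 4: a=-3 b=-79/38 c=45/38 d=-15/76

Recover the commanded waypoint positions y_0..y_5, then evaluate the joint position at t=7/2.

y_0=-5 y_1=-2 y_2=0 y_3=2 y_4=-3 y_5=-4
S(7/2) = -761/1216

y_0 = S_0(0) = a_0 = -5
y_1 = S_1(0) = a_1 = -2
y_2 = S_2(0) = a_2 = 0
y_3 = S_3(0) = a_3 = 2
y_4 = S_4(0) = a_4 = -3
y_5 = S_4(2) = -4
t_q=7/2 is in segment 1 (τ=3/2); S_1(τ)=-761/1216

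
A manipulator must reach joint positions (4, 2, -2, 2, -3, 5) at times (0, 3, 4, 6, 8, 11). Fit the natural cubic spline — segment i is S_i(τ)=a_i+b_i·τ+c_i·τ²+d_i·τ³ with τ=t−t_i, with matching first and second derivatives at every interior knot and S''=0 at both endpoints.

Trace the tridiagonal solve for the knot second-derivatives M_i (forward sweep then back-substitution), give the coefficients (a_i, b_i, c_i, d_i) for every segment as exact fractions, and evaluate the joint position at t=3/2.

  seg 0: a=4 b=923/813 c=0 d=-1465/7317
  seg 1: a=2 b=-3472/813 c=-1465/813 d=1685/813
  seg 2: a=-2 b=-449/271 c=3590/813 d=-4207/3252
  seg 3: a=2 b=392/813 c=-5441/1626 d=2011/2168
  seg 4: a=-3 b=-2881/1626 c=7217/3252 d=-7217/29268
S(3/2) = 10899/2168

Δ: Δ0=-2/3, Δ1=-4, Δ2=2, Δ3=-5/2, Δ4=8/3
row 1: diag=8, rhs=-20; c'=1/8, d'=-5/2
row 2: denom=6−1·1/8=47/8; d'=(36−1·-5/2)/(47/8)=308/47
row 3: denom=8−2·16/47=344/47; d'=(-27−2·308/47)/(344/47)=-1885/344
row 4: denom=10−2·47/172=813/86; d'=(31−2·-1885/344)/(813/86)=7217/1626
back: M4=7217/1626
back: M3=-1885/344−47/172·7217/1626=-5441/813
back: M2=308/47−16/47·-5441/813=7180/813
back: M1=-5/2−1/8·7180/813=-2930/813
M: M0=0, M1=-2930/813, M2=7180/813, M3=-5441/813, M4=7217/1626, M5=0
seg 0: a=4, c=M0/2=0, d=(M1−M0)/(6·3)=-1465/7317, b=Δ0−h0·(2M0+M1)/6=923/813
seg 1: a=2, c=M1/2=-1465/813, d=(M2−M1)/(6·1)=1685/813, b=Δ1−h1·(2M1+M2)/6=-3472/813
seg 2: a=-2, c=M2/2=3590/813, d=(M3−M2)/(6·2)=-4207/3252, b=Δ2−h2·(2M2+M3)/6=-449/271
seg 3: a=2, c=M3/2=-5441/1626, d=(M4−M3)/(6·2)=2011/2168, b=Δ3−h3·(2M3+M4)/6=392/813
seg 4: a=-3, c=M4/2=7217/3252, d=(M5−M4)/(6·3)=-7217/29268, b=Δ4−h4·(2M4+M5)/6=-2881/1626
t_q=3/2 → seg 0, τ=3/2; S=4+923/813·τ+0·τ²+-1465/7317·τ³=10899/2168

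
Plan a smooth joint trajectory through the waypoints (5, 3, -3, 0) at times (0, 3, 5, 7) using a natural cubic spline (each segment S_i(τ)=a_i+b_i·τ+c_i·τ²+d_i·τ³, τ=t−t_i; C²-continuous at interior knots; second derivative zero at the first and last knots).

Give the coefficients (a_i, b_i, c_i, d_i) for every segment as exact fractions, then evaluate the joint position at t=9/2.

Δ: Δ0=-2/3, Δ1=-3, Δ2=3/2
row 1: diag=10, rhs=-14; c'=1/5, d'=-7/5
row 2: denom=8−2·1/5=38/5; d'=(27−2·-7/5)/(38/5)=149/38
back: M2=149/38
back: M1=-7/5−1/5·149/38=-83/38
M: M0=0, M1=-83/38, M2=149/38, M3=0
seg 0: a=5, c=M0/2=0, d=(M1−M0)/(6·3)=-83/684, b=Δ0−h0·(2M0+M1)/6=97/228
seg 1: a=3, c=M1/2=-83/76, d=(M2−M1)/(6·2)=29/57, b=Δ1−h1·(2M1+M2)/6=-325/114
seg 2: a=-3, c=M2/2=149/76, d=(M3−M2)/(6·2)=-149/456, b=Δ2−h2·(2M2+M3)/6=-127/114
t_q=9/2 → seg 1, τ=3/2; S=3+-325/114·τ+-83/76·τ²+29/57·τ³=-613/304

  seg 0: a=5 b=97/228 c=0 d=-83/684
  seg 1: a=3 b=-325/114 c=-83/76 d=29/57
  seg 2: a=-3 b=-127/114 c=149/76 d=-149/456
S(9/2) = -613/304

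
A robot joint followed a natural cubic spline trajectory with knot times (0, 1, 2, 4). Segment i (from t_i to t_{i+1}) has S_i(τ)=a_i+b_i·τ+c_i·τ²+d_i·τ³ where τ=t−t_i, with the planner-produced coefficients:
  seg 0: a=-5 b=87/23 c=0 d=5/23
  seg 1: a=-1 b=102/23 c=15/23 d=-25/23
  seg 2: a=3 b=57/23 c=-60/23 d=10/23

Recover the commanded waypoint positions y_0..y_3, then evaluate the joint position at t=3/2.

y_0 = S_0(0) = a_0 = -5
y_1 = S_1(0) = a_1 = -1
y_2 = S_2(0) = a_2 = 3
y_3 = S_2(2) = 1
t_q=3/2 is in segment 1 (τ=1/2); S_1(τ)=229/184

y_0=-5 y_1=-1 y_2=3 y_3=1
S(3/2) = 229/184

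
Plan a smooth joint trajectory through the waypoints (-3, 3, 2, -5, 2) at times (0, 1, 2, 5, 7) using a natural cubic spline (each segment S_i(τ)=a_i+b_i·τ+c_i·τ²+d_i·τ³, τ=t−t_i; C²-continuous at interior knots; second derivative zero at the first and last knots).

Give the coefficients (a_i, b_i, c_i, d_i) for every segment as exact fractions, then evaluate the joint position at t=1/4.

Δ: Δ0=6, Δ1=-1, Δ2=-7/3, Δ3=7/2
row 1: diag=4, rhs=-42; c'=1/4, d'=-21/2
row 2: denom=8−1·1/4=31/4; d'=(-8−1·-21/2)/(31/4)=10/31
row 3: denom=10−3·12/31=274/31; d'=(35−3·10/31)/(274/31)=1055/274
back: M3=1055/274
back: M2=10/31−12/31·1055/274=-160/137
back: M1=-21/2−1/4·-160/137=-2797/274
M: M0=0, M1=-2797/274, M2=-160/137, M3=1055/274, M4=0
seg 0: a=-3, c=M0/2=0, d=(M1−M0)/(6·1)=-2797/1644, b=Δ0−h0·(2M0+M1)/6=12661/1644
seg 1: a=3, c=M1/2=-2797/548, d=(M2−M1)/(6·1)=2477/1644, b=Δ1−h1·(2M1+M2)/6=2135/822
seg 2: a=2, c=M2/2=-80/137, d=(M3−M2)/(6·3)=1375/4932, b=Δ2−h2·(2M2+M3)/6=-5081/1644
seg 3: a=-5, c=M3/2=1055/548, d=(M4−M3)/(6·2)=-1055/3288, b=Δ3−h3·(2M3+M4)/6=767/822
t_q=1/4 → seg 0, τ=1/4; S=-3+12661/1644·τ+0·τ²+-2797/1644·τ³=-38623/35072

  seg 0: a=-3 b=12661/1644 c=0 d=-2797/1644
  seg 1: a=3 b=2135/822 c=-2797/548 d=2477/1644
  seg 2: a=2 b=-5081/1644 c=-80/137 d=1375/4932
  seg 3: a=-5 b=767/822 c=1055/548 d=-1055/3288
S(1/4) = -38623/35072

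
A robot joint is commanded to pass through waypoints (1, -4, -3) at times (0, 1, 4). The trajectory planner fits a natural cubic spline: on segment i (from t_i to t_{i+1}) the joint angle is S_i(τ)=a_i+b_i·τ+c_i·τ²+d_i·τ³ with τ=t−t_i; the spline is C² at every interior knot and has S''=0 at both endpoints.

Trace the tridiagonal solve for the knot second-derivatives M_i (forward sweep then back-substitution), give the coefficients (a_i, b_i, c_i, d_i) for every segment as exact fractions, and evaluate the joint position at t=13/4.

Δ: Δ0=-5, Δ1=1/3
row 1: diag=8, rhs=32; c'=3/8, d'=4
back: M1=4
M: M0=0, M1=4, M2=0
seg 0: a=1, c=M0/2=0, d=(M1−M0)/(6·1)=2/3, b=Δ0−h0·(2M0+M1)/6=-17/3
seg 1: a=-4, c=M1/2=2, d=(M2−M1)/(6·3)=-2/9, b=Δ1−h1·(2M1+M2)/6=-11/3
t_q=13/4 → seg 1, τ=9/4; S=-4+-11/3·τ+2·τ²+-2/9·τ³=-149/32

  seg 0: a=1 b=-17/3 c=0 d=2/3
  seg 1: a=-4 b=-11/3 c=2 d=-2/9
S(13/4) = -149/32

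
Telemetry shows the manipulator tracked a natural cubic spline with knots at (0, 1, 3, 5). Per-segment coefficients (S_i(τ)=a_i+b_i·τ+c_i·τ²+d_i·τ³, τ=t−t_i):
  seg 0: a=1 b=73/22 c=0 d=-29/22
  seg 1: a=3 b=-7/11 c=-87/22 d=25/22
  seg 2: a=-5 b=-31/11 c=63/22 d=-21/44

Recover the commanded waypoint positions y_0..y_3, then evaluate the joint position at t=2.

y_0=1 y_1=3 y_2=-5 y_3=-3
S(2) = -5/11

y_0 = S_0(0) = a_0 = 1
y_1 = S_1(0) = a_1 = 3
y_2 = S_2(0) = a_2 = -5
y_3 = S_2(2) = -3
t_q=2 is in segment 1 (τ=1); S_1(τ)=-5/11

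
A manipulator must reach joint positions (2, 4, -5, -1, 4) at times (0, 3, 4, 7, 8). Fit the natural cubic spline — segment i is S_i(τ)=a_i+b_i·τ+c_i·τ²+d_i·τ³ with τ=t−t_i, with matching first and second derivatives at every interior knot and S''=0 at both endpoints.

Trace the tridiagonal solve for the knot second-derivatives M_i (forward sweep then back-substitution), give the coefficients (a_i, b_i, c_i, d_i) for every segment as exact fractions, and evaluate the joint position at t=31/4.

  seg 0: a=2 b=1049/216 c=0 d=-905/1944
  seg 1: a=4 b=-833/108 c=-905/216 d=209/72
  seg 2: a=-5 b=-1595/216 c=122/27 d=-1045/1944
  seg 3: a=-1 b=563/108 c=-23/72 d=23/216
S(31/4) = 12787/4608

Δ: Δ0=2/3, Δ1=-9, Δ2=4/3, Δ3=5
row 1: diag=8, rhs=-58; c'=1/8, d'=-29/4
row 2: denom=8−1·1/8=63/8; d'=(62−1·-29/4)/(63/8)=554/63
row 3: denom=8−3·8/21=48/7; d'=(22−3·554/63)/(48/7)=-23/36
back: M3=-23/36
back: M2=554/63−8/21·-23/36=244/27
back: M1=-29/4−1/8·244/27=-905/108
M: M0=0, M1=-905/108, M2=244/27, M3=-23/36, M4=0
seg 0: a=2, c=M0/2=0, d=(M1−M0)/(6·3)=-905/1944, b=Δ0−h0·(2M0+M1)/6=1049/216
seg 1: a=4, c=M1/2=-905/216, d=(M2−M1)/(6·1)=209/72, b=Δ1−h1·(2M1+M2)/6=-833/108
seg 2: a=-5, c=M2/2=122/27, d=(M3−M2)/(6·3)=-1045/1944, b=Δ2−h2·(2M2+M3)/6=-1595/216
seg 3: a=-1, c=M3/2=-23/72, d=(M4−M3)/(6·1)=23/216, b=Δ3−h3·(2M3+M4)/6=563/108
t_q=31/4 → seg 3, τ=3/4; S=-1+563/108·τ+-23/72·τ²+23/216·τ³=12787/4608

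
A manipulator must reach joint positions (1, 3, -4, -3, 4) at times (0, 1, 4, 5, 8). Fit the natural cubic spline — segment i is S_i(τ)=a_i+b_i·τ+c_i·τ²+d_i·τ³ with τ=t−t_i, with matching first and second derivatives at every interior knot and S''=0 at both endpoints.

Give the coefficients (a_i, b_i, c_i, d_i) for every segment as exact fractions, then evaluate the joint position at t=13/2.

Δ: Δ0=2, Δ1=-7/3, Δ2=1, Δ3=7/3
row 1: diag=8, rhs=-26; c'=3/8, d'=-13/4
row 2: denom=8−3·3/8=55/8; d'=(20−3·-13/4)/(55/8)=238/55
row 3: denom=8−1·8/55=432/55; d'=(8−1·238/55)/(432/55)=101/216
back: M3=101/216
back: M2=238/55−8/55·101/216=115/27
back: M1=-13/4−3/8·115/27=-349/72
M: M0=0, M1=-349/72, M2=115/27, M3=101/216, M4=0
seg 0: a=1, c=M0/2=0, d=(M1−M0)/(6·1)=-349/432, b=Δ0−h0·(2M0+M1)/6=1213/432
seg 1: a=3, c=M1/2=-349/144, d=(M2−M1)/(6·3)=1967/3888, b=Δ1−h1·(2M1+M2)/6=83/216
seg 2: a=-4, c=M2/2=115/54, d=(M3−M2)/(6·1)=-91/144, b=Δ2−h2·(2M2+M3)/6=-215/432
seg 3: a=-3, c=M3/2=101/432, d=(M4−M3)/(6·3)=-101/3888, b=Δ3−h3·(2M3+M4)/6=403/216
t_q=13/2 → seg 3, τ=3/2; S=-3+403/216·τ+101/432·τ²+-101/3888·τ³=91/384

  seg 0: a=1 b=1213/432 c=0 d=-349/432
  seg 1: a=3 b=83/216 c=-349/144 d=1967/3888
  seg 2: a=-4 b=-215/432 c=115/54 d=-91/144
  seg 3: a=-3 b=403/216 c=101/432 d=-101/3888
S(13/2) = 91/384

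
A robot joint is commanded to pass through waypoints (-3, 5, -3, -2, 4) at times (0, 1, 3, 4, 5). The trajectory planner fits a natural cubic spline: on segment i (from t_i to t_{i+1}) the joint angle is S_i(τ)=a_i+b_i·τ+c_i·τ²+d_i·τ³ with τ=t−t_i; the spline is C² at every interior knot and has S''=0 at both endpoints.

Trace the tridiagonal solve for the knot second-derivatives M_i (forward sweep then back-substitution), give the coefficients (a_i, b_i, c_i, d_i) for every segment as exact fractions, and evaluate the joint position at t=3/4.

  seg 0: a=-3 b=641/61 c=0 d=-153/61
  seg 1: a=5 b=182/61 c=-459/61 d=123/61
  seg 2: a=-3 b=-178/61 c=279/61 d=-40/61
  seg 3: a=-2 b=260/61 c=159/61 d=-53/61
S(3/4) = 14925/3904

Δ: Δ0=8, Δ1=-4, Δ2=1, Δ3=6
row 1: diag=6, rhs=-72; c'=1/3, d'=-12
row 2: denom=6−2·1/3=16/3; d'=(30−2·-12)/(16/3)=81/8
row 3: denom=4−1·3/16=61/16; d'=(30−1·81/8)/(61/16)=318/61
back: M3=318/61
back: M2=81/8−3/16·318/61=558/61
back: M1=-12−1/3·558/61=-918/61
M: M0=0, M1=-918/61, M2=558/61, M3=318/61, M4=0
seg 0: a=-3, c=M0/2=0, d=(M1−M0)/(6·1)=-153/61, b=Δ0−h0·(2M0+M1)/6=641/61
seg 1: a=5, c=M1/2=-459/61, d=(M2−M1)/(6·2)=123/61, b=Δ1−h1·(2M1+M2)/6=182/61
seg 2: a=-3, c=M2/2=279/61, d=(M3−M2)/(6·1)=-40/61, b=Δ2−h2·(2M2+M3)/6=-178/61
seg 3: a=-2, c=M3/2=159/61, d=(M4−M3)/(6·1)=-53/61, b=Δ3−h3·(2M3+M4)/6=260/61
t_q=3/4 → seg 0, τ=3/4; S=-3+641/61·τ+0·τ²+-153/61·τ³=14925/3904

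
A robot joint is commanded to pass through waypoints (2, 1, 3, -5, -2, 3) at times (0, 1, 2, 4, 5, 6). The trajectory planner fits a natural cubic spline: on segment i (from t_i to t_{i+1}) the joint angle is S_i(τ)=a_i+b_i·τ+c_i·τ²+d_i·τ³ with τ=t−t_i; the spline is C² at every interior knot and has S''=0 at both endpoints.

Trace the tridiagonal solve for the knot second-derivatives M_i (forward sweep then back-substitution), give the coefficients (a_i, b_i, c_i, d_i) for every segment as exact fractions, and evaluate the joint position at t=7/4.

  seg 0: a=2 b=-1021/465 c=0 d=556/465
  seg 1: a=1 b=647/465 c=556/155 d=-277/93
  seg 2: a=3 b=-172/465 c=-829/155 d=53/30
  seg 3: a=-5 b=-262/465 c=814/155 d=-157/93
  seg 4: a=-2 b=2267/465 c=29/155 d=-29/465
S(7/4) = 27823/9920

Δ: Δ0=-1, Δ1=2, Δ2=-4, Δ3=3, Δ4=5
row 1: diag=4, rhs=18; c'=1/4, d'=9/2
row 2: denom=6−1·1/4=23/4; d'=(-36−1·9/2)/(23/4)=-162/23
row 3: denom=6−2·8/23=122/23; d'=(42−2·-162/23)/(122/23)=645/61
row 4: denom=4−1·23/122=465/122; d'=(12−1·645/61)/(465/122)=58/155
back: M4=58/155
back: M3=645/61−23/122·58/155=1628/155
back: M2=-162/23−8/23·1628/155=-1658/155
back: M1=9/2−1/4·-1658/155=1112/155
M: M0=0, M1=1112/155, M2=-1658/155, M3=1628/155, M4=58/155, M5=0
seg 0: a=2, c=M0/2=0, d=(M1−M0)/(6·1)=556/465, b=Δ0−h0·(2M0+M1)/6=-1021/465
seg 1: a=1, c=M1/2=556/155, d=(M2−M1)/(6·1)=-277/93, b=Δ1−h1·(2M1+M2)/6=647/465
seg 2: a=3, c=M2/2=-829/155, d=(M3−M2)/(6·2)=53/30, b=Δ2−h2·(2M2+M3)/6=-172/465
seg 3: a=-5, c=M3/2=814/155, d=(M4−M3)/(6·1)=-157/93, b=Δ3−h3·(2M3+M4)/6=-262/465
seg 4: a=-2, c=M4/2=29/155, d=(M5−M4)/(6·1)=-29/465, b=Δ4−h4·(2M4+M5)/6=2267/465
t_q=7/4 → seg 1, τ=3/4; S=1+647/465·τ+556/155·τ²+-277/93·τ³=27823/9920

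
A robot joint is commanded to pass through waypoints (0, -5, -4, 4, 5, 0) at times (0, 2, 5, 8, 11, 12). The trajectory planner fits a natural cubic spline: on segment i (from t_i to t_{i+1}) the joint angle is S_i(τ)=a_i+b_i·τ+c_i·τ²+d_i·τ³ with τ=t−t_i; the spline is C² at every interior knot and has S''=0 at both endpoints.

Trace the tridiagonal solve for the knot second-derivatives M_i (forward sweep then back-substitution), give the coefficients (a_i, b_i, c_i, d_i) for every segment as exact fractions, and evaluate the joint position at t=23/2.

Δ: Δ0=-5/2, Δ1=1/3, Δ2=8/3, Δ3=1/3, Δ4=-5
row 1: diag=10, rhs=17; c'=3/10, d'=17/10
row 2: denom=12−3·3/10=111/10; d'=(14−3·17/10)/(111/10)=89/111
row 3: denom=12−3·10/37=414/37; d'=(-14−3·89/111)/(414/37)=-607/414
row 4: denom=8−3·37/138=331/46; d'=(-32−3·-607/414)/(331/46)=-3809/993
back: M4=-3809/993
back: M3=-607/414−37/138·-3809/993=-1304/2979
back: M2=89/111−10/37·-1304/2979=2741/2979
back: M1=17/10−3/10·2741/2979=1414/993
M: M0=0, M1=1414/993, M2=2741/2979, M3=-1304/2979, M4=-3809/993, M5=0
seg 0: a=0, c=M0/2=0, d=(M1−M0)/(6·2)=707/5958, b=Δ0−h0·(2M0+M1)/6=-17723/5958
seg 1: a=-5, c=M1/2=707/993, d=(M2−M1)/(6·3)=-1501/53622, b=Δ1−h1·(2M1+M2)/6=-9239/5958
seg 2: a=-4, c=M2/2=2741/5958, d=(M3−M2)/(6·3)=-4045/53622, b=Δ2−h2·(2M2+M3)/6=5855/2979
seg 3: a=4, c=M3/2=-652/2979, d=(M4−M3)/(6·3)=-10123/53622, b=Δ3−h3·(2M3+M4)/6=16021/5958
seg 4: a=5, c=M4/2=-3809/1986, d=(M5−M4)/(6·1)=3809/5958, b=Δ4−h4·(2M4+M5)/6=-11086/2979
t_q=23/2 → seg 4, τ=1/2; S=5+-11086/2979·τ+-3809/1986·τ²+3809/5958·τ³=43529/15888

  seg 0: a=0 b=-17723/5958 c=0 d=707/5958
  seg 1: a=-5 b=-9239/5958 c=707/993 d=-1501/53622
  seg 2: a=-4 b=5855/2979 c=2741/5958 d=-4045/53622
  seg 3: a=4 b=16021/5958 c=-652/2979 d=-10123/53622
  seg 4: a=5 b=-11086/2979 c=-3809/1986 d=3809/5958
S(23/2) = 43529/15888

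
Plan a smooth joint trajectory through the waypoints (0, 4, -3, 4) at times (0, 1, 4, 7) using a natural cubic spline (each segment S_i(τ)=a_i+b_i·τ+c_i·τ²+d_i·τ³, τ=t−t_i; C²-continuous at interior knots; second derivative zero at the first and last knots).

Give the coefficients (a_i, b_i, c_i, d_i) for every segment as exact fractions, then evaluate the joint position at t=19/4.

  seg 0: a=0 b=146/29 c=0 d=-30/29
  seg 1: a=4 b=56/29 c=-90/29 d=439/783
  seg 2: a=-3 b=-45/29 c=169/87 d=-169/783
S(19/4) = -5869/1856

Δ: Δ0=4, Δ1=-7/3, Δ2=7/3
row 1: diag=8, rhs=-38; c'=3/8, d'=-19/4
row 2: denom=12−3·3/8=87/8; d'=(28−3·-19/4)/(87/8)=338/87
back: M2=338/87
back: M1=-19/4−3/8·338/87=-180/29
M: M0=0, M1=-180/29, M2=338/87, M3=0
seg 0: a=0, c=M0/2=0, d=(M1−M0)/(6·1)=-30/29, b=Δ0−h0·(2M0+M1)/6=146/29
seg 1: a=4, c=M1/2=-90/29, d=(M2−M1)/(6·3)=439/783, b=Δ1−h1·(2M1+M2)/6=56/29
seg 2: a=-3, c=M2/2=169/87, d=(M3−M2)/(6·3)=-169/783, b=Δ2−h2·(2M2+M3)/6=-45/29
t_q=19/4 → seg 2, τ=3/4; S=-3+-45/29·τ+169/87·τ²+-169/783·τ³=-5869/1856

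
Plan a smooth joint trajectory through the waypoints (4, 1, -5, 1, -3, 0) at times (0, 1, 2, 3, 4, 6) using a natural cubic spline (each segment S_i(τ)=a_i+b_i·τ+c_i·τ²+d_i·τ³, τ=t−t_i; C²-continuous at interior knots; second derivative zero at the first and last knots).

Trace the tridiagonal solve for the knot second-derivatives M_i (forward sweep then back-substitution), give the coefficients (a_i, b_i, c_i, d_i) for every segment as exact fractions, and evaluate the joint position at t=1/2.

  seg 0: a=4 b=-727/642 c=0 d=-1199/642
  seg 1: a=1 b=-2162/321 c=-1199/214 d=4069/642
  seg 2: a=-5 b=689/642 c=1435/107 d=-5447/642
  seg 3: a=1 b=784/321 c=-2577/214 d=3595/642
  seg 4: a=-3 b=-3109/642 c=509/107 d=-509/642
S(1/2) = 5479/1712

Δ: Δ0=-3, Δ1=-6, Δ2=6, Δ3=-4, Δ4=3/2
row 1: diag=4, rhs=-18; c'=1/4, d'=-9/2
row 2: denom=4−1·1/4=15/4; d'=(72−1·-9/2)/(15/4)=102/5
row 3: denom=4−1·4/15=56/15; d'=(-60−1·102/5)/(56/15)=-603/28
row 4: denom=6−1·15/56=321/56; d'=(33−1·-603/28)/(321/56)=1018/107
back: M4=1018/107
back: M3=-603/28−15/56·1018/107=-2577/107
back: M2=102/5−4/15·-2577/107=2870/107
back: M1=-9/2−1/4·2870/107=-1199/107
M: M0=0, M1=-1199/107, M2=2870/107, M3=-2577/107, M4=1018/107, M5=0
seg 0: a=4, c=M0/2=0, d=(M1−M0)/(6·1)=-1199/642, b=Δ0−h0·(2M0+M1)/6=-727/642
seg 1: a=1, c=M1/2=-1199/214, d=(M2−M1)/(6·1)=4069/642, b=Δ1−h1·(2M1+M2)/6=-2162/321
seg 2: a=-5, c=M2/2=1435/107, d=(M3−M2)/(6·1)=-5447/642, b=Δ2−h2·(2M2+M3)/6=689/642
seg 3: a=1, c=M3/2=-2577/214, d=(M4−M3)/(6·1)=3595/642, b=Δ3−h3·(2M3+M4)/6=784/321
seg 4: a=-3, c=M4/2=509/107, d=(M5−M4)/(6·2)=-509/642, b=Δ4−h4·(2M4+M5)/6=-3109/642
t_q=1/2 → seg 0, τ=1/2; S=4+-727/642·τ+0·τ²+-1199/642·τ³=5479/1712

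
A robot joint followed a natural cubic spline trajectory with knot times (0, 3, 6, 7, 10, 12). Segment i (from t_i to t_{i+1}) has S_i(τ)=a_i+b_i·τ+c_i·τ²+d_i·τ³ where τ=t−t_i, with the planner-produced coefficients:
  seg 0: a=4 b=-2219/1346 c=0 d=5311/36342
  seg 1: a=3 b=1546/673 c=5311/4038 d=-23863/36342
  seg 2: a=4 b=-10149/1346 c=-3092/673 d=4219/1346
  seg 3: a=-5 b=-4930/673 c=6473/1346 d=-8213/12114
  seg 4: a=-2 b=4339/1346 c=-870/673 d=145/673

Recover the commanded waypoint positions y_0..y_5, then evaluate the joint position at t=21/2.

y_0 = S_0(0) = a_0 = 4
y_1 = S_1(0) = a_1 = 3
y_2 = S_2(0) = a_2 = 4
y_3 = S_3(0) = a_3 = -5
y_4 = S_4(0) = a_4 = -2
y_5 = S_4(2) = 1
t_q=21/2 is in segment 4 (τ=1/2); S_4(τ)=-3685/5384

y_0=4 y_1=3 y_2=4 y_3=-5 y_4=-2 y_5=1
S(21/2) = -3685/5384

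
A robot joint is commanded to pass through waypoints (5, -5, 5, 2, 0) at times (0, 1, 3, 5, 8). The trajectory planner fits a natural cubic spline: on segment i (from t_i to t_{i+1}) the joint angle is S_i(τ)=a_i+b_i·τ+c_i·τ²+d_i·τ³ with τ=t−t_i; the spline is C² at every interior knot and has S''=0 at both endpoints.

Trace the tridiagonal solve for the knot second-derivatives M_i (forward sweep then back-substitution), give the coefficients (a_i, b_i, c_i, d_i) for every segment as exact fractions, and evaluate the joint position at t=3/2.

Δ: Δ0=-10, Δ1=5, Δ2=-3/2, Δ3=-2/3
row 1: diag=6, rhs=90; c'=1/3, d'=15
row 2: denom=8−2·1/3=22/3; d'=(-39−2·15)/(22/3)=-207/22
row 3: denom=10−2·3/11=104/11; d'=(5−2·-207/22)/(104/11)=131/52
back: M3=131/52
back: M2=-207/22−3/11·131/52=-525/52
back: M1=15−1/3·-525/52=955/52
M: M0=0, M1=955/52, M2=-525/52, M3=131/52, M4=0
seg 0: a=5, c=M0/2=0, d=(M1−M0)/(6·1)=955/312, b=Δ0−h0·(2M0+M1)/6=-4075/312
seg 1: a=-5, c=M1/2=955/104, d=(M2−M1)/(6·2)=-185/78, b=Δ1−h1·(2M1+M2)/6=-605/156
seg 2: a=5, c=M2/2=-525/104, d=(M3−M2)/(6·2)=41/39, b=Δ2−h2·(2M2+M3)/6=685/156
seg 3: a=2, c=M3/2=131/104, d=(M4−M3)/(6·3)=-131/936, b=Δ3−h3·(2M3+M4)/6=-497/156
t_q=3/2 → seg 1, τ=1/2; S=-5+-605/156·τ+955/104·τ²+-185/78·τ³=-2055/416

  seg 0: a=5 b=-4075/312 c=0 d=955/312
  seg 1: a=-5 b=-605/156 c=955/104 d=-185/78
  seg 2: a=5 b=685/156 c=-525/104 d=41/39
  seg 3: a=2 b=-497/156 c=131/104 d=-131/936
S(3/2) = -2055/416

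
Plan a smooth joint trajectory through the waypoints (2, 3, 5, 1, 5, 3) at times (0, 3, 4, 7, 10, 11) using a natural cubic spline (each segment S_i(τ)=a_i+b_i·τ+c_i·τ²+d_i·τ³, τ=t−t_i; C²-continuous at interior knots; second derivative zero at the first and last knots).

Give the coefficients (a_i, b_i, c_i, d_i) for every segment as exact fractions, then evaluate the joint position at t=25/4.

  seg 0: a=2 b=-293/545 c=0 d=1424/14715
  seg 1: a=3 b=1131/545 c=1424/1635 d=-1547/1635
  seg 2: a=5 b=320/327 c=-3217/1635 d=1957/4905
  seg 3: a=1 b=-89/1635 c=2654/1635 d=-5693/14715
  seg 4: a=5 b=-1244/1635 c=-1013/545 d=1013/1635
S(25/4) = 62281/34880

Δ: Δ0=1/3, Δ1=2, Δ2=-4/3, Δ3=4/3, Δ4=-2
row 1: diag=8, rhs=10; c'=1/8, d'=5/4
row 2: denom=8−1·1/8=63/8; d'=(-20−1·5/4)/(63/8)=-170/63
row 3: denom=12−3·8/21=76/7; d'=(16−3·-170/63)/(76/7)=253/114
row 4: denom=8−3·21/76=545/76; d'=(-20−3·253/114)/(545/76)=-2026/545
back: M4=-2026/545
back: M3=253/114−21/76·-2026/545=5308/1635
back: M2=-170/63−8/21·5308/1635=-6434/1635
back: M1=5/4−1/8·-6434/1635=2848/1635
M: M0=0, M1=2848/1635, M2=-6434/1635, M3=5308/1635, M4=-2026/545, M5=0
seg 0: a=2, c=M0/2=0, d=(M1−M0)/(6·3)=1424/14715, b=Δ0−h0·(2M0+M1)/6=-293/545
seg 1: a=3, c=M1/2=1424/1635, d=(M2−M1)/(6·1)=-1547/1635, b=Δ1−h1·(2M1+M2)/6=1131/545
seg 2: a=5, c=M2/2=-3217/1635, d=(M3−M2)/(6·3)=1957/4905, b=Δ2−h2·(2M2+M3)/6=320/327
seg 3: a=1, c=M3/2=2654/1635, d=(M4−M3)/(6·3)=-5693/14715, b=Δ3−h3·(2M3+M4)/6=-89/1635
seg 4: a=5, c=M4/2=-1013/545, d=(M5−M4)/(6·1)=1013/1635, b=Δ4−h4·(2M4+M5)/6=-1244/1635
t_q=25/4 → seg 2, τ=9/4; S=5+320/327·τ+-3217/1635·τ²+1957/4905·τ³=62281/34880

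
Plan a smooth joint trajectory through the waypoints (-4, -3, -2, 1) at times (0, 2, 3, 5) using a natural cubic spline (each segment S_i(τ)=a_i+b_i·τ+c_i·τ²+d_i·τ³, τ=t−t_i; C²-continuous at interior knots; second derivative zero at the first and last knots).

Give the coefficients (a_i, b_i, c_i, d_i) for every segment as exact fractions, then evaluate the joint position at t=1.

Δ: Δ0=1/2, Δ1=1, Δ2=3/2
row 1: diag=6, rhs=3; c'=1/6, d'=1/2
row 2: denom=6−1·1/6=35/6; d'=(3−1·1/2)/(35/6)=3/7
back: M2=3/7
back: M1=1/2−1/6·3/7=3/7
M: M0=0, M1=3/7, M2=3/7, M3=0
seg 0: a=-4, c=M0/2=0, d=(M1−M0)/(6·2)=1/28, b=Δ0−h0·(2M0+M1)/6=5/14
seg 1: a=-3, c=M1/2=3/14, d=(M2−M1)/(6·1)=0, b=Δ1−h1·(2M1+M2)/6=11/14
seg 2: a=-2, c=M2/2=3/14, d=(M3−M2)/(6·2)=-1/28, b=Δ2−h2·(2M2+M3)/6=17/14
t_q=1 → seg 0, τ=1; S=-4+5/14·τ+0·τ²+1/28·τ³=-101/28

  seg 0: a=-4 b=5/14 c=0 d=1/28
  seg 1: a=-3 b=11/14 c=3/14 d=0
  seg 2: a=-2 b=17/14 c=3/14 d=-1/28
S(1) = -101/28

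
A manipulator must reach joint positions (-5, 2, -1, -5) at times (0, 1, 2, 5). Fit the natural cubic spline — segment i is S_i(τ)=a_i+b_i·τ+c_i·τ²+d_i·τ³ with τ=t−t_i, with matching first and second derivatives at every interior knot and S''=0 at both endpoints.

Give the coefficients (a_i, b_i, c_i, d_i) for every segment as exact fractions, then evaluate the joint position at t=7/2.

  seg 0: a=-5 b=896/93 c=0 d=-245/93
  seg 1: a=2 b=161/93 c=-245/31 d=295/93
  seg 2: a=-1 b=-424/93 c=50/31 d=-50/279
S(7/2) = -597/124

Δ: Δ0=7, Δ1=-3, Δ2=-4/3
row 1: diag=4, rhs=-60; c'=1/4, d'=-15
row 2: denom=8−1·1/4=31/4; d'=(10−1·-15)/(31/4)=100/31
back: M2=100/31
back: M1=-15−1/4·100/31=-490/31
M: M0=0, M1=-490/31, M2=100/31, M3=0
seg 0: a=-5, c=M0/2=0, d=(M1−M0)/(6·1)=-245/93, b=Δ0−h0·(2M0+M1)/6=896/93
seg 1: a=2, c=M1/2=-245/31, d=(M2−M1)/(6·1)=295/93, b=Δ1−h1·(2M1+M2)/6=161/93
seg 2: a=-1, c=M2/2=50/31, d=(M3−M2)/(6·3)=-50/279, b=Δ2−h2·(2M2+M3)/6=-424/93
t_q=7/2 → seg 2, τ=3/2; S=-1+-424/93·τ+50/31·τ²+-50/279·τ³=-597/124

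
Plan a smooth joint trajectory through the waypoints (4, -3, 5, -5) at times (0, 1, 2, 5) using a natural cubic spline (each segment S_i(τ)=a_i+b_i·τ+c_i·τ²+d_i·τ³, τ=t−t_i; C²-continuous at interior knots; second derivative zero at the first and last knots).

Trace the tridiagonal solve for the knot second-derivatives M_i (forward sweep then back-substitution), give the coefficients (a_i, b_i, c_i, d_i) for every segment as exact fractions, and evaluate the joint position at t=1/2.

Δ: Δ0=-7, Δ1=8, Δ2=-10/3
row 1: diag=4, rhs=90; c'=1/4, d'=45/2
row 2: denom=8−1·1/4=31/4; d'=(-68−1·45/2)/(31/4)=-362/31
back: M2=-362/31
back: M1=45/2−1/4·-362/31=788/31
M: M0=0, M1=788/31, M2=-362/31, M3=0
seg 0: a=4, c=M0/2=0, d=(M1−M0)/(6·1)=394/93, b=Δ0−h0·(2M0+M1)/6=-1045/93
seg 1: a=-3, c=M1/2=394/31, d=(M2−M1)/(6·1)=-575/93, b=Δ1−h1·(2M1+M2)/6=137/93
seg 2: a=5, c=M2/2=-181/31, d=(M3−M2)/(6·3)=181/279, b=Δ2−h2·(2M2+M3)/6=776/93
t_q=1/2 → seg 0, τ=1/2; S=4+-1045/93·τ+0·τ²+394/93·τ³=-135/124

  seg 0: a=4 b=-1045/93 c=0 d=394/93
  seg 1: a=-3 b=137/93 c=394/31 d=-575/93
  seg 2: a=5 b=776/93 c=-181/31 d=181/279
S(1/2) = -135/124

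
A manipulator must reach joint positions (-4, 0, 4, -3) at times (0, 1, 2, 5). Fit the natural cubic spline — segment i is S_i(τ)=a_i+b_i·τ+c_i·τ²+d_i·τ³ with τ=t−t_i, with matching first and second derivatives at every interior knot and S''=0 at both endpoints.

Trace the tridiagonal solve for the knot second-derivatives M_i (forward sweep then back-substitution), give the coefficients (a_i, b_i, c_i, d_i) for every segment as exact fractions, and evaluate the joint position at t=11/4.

  seg 0: a=-4 b=353/93 c=0 d=19/93
  seg 1: a=0 b=410/93 c=19/31 d=-95/93
  seg 2: a=4 b=239/93 c=-76/31 d=76/279
S(11/4) = 2313/496

Δ: Δ0=4, Δ1=4, Δ2=-7/3
row 1: diag=4, rhs=0; c'=1/4, d'=0
row 2: denom=8−1·1/4=31/4; d'=(-38−1·0)/(31/4)=-152/31
back: M2=-152/31
back: M1=0−1/4·-152/31=38/31
M: M0=0, M1=38/31, M2=-152/31, M3=0
seg 0: a=-4, c=M0/2=0, d=(M1−M0)/(6·1)=19/93, b=Δ0−h0·(2M0+M1)/6=353/93
seg 1: a=0, c=M1/2=19/31, d=(M2−M1)/(6·1)=-95/93, b=Δ1−h1·(2M1+M2)/6=410/93
seg 2: a=4, c=M2/2=-76/31, d=(M3−M2)/(6·3)=76/279, b=Δ2−h2·(2M2+M3)/6=239/93
t_q=11/4 → seg 2, τ=3/4; S=4+239/93·τ+-76/31·τ²+76/279·τ³=2313/496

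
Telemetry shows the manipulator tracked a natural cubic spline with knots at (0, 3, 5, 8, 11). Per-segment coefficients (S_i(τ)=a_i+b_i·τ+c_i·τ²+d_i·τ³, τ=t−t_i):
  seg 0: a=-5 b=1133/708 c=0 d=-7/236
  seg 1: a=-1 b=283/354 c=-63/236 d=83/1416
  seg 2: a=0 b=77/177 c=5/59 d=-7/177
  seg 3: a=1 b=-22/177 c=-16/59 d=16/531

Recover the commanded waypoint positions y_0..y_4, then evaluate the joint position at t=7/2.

y_0 = S_0(0) = a_0 = -5
y_1 = S_1(0) = a_1 = -1
y_2 = S_2(0) = a_2 = 0
y_3 = S_3(0) = a_3 = 1
y_4 = S_3(3) = -1
t_q=7/2 is in segment 1 (τ=1/2); S_1(τ)=-2491/3776

y_0=-5 y_1=-1 y_2=0 y_3=1 y_4=-1
S(7/2) = -2491/3776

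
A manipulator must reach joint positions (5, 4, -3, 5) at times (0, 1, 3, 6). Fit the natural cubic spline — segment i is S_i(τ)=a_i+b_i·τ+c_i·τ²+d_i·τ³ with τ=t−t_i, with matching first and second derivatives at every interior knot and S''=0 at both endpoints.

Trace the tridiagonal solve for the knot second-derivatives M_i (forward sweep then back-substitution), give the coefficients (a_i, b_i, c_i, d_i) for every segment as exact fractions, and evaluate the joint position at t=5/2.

Δ: Δ0=-1, Δ1=-7/2, Δ2=8/3
row 1: diag=6, rhs=-15; c'=1/3, d'=-5/2
row 2: denom=10−2·1/3=28/3; d'=(37−2·-5/2)/(28/3)=9/2
back: M2=9/2
back: M1=-5/2−1/3·9/2=-4
M: M0=0, M1=-4, M2=9/2, M3=0
seg 0: a=5, c=M0/2=0, d=(M1−M0)/(6·1)=-2/3, b=Δ0−h0·(2M0+M1)/6=-1/3
seg 1: a=4, c=M1/2=-2, d=(M2−M1)/(6·2)=17/24, b=Δ1−h1·(2M1+M2)/6=-7/3
seg 2: a=-3, c=M2/2=9/4, d=(M3−M2)/(6·3)=-1/4, b=Δ2−h2·(2M2+M3)/6=-11/6
t_q=5/2 → seg 1, τ=3/2; S=4+-7/3·τ+-2·τ²+17/24·τ³=-103/64

  seg 0: a=5 b=-1/3 c=0 d=-2/3
  seg 1: a=4 b=-7/3 c=-2 d=17/24
  seg 2: a=-3 b=-11/6 c=9/4 d=-1/4
S(5/2) = -103/64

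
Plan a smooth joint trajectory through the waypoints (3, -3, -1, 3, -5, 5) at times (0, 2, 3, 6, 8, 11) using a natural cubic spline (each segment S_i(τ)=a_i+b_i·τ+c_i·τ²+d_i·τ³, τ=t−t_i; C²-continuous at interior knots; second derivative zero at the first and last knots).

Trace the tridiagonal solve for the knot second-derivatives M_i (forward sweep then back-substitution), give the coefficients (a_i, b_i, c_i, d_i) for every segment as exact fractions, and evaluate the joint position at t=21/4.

  seg 0: a=3 b=-4604/993 c=0 d=1625/3972
  seg 1: a=-3 b=271/993 c=1625/662 d=-1445/1986
  seg 2: a=-1 b=5957/1986 c=90/331 d=-1643/5958
  seg 3: a=3 b=-2795/993 c=-1463/662 d=803/993
  seg 4: a=-5 b=-1937/993 c=1749/662 d=-583/1986
S(21/4) = 168805/42368

Δ: Δ0=-3, Δ1=2, Δ2=4/3, Δ3=-4, Δ4=10/3
row 1: diag=6, rhs=30; c'=1/6, d'=5
row 2: denom=8−1·1/6=47/6; d'=(-4−1·5)/(47/6)=-54/47
row 3: denom=10−3·18/47=416/47; d'=(-32−3·-54/47)/(416/47)=-671/208
row 4: denom=10−2·47/208=993/104; d'=(44−2·-671/208)/(993/104)=1749/331
back: M4=1749/331
back: M3=-671/208−47/208·1749/331=-1463/331
back: M2=-54/47−18/47·-1463/331=180/331
back: M1=5−1/6·180/331=1625/331
M: M0=0, M1=1625/331, M2=180/331, M3=-1463/331, M4=1749/331, M5=0
seg 0: a=3, c=M0/2=0, d=(M1−M0)/(6·2)=1625/3972, b=Δ0−h0·(2M0+M1)/6=-4604/993
seg 1: a=-3, c=M1/2=1625/662, d=(M2−M1)/(6·1)=-1445/1986, b=Δ1−h1·(2M1+M2)/6=271/993
seg 2: a=-1, c=M2/2=90/331, d=(M3−M2)/(6·3)=-1643/5958, b=Δ2−h2·(2M2+M3)/6=5957/1986
seg 3: a=3, c=M3/2=-1463/662, d=(M4−M3)/(6·2)=803/993, b=Δ3−h3·(2M3+M4)/6=-2795/993
seg 4: a=-5, c=M4/2=1749/662, d=(M5−M4)/(6·3)=-583/1986, b=Δ4−h4·(2M4+M5)/6=-1937/993
t_q=21/4 → seg 2, τ=9/4; S=-1+5957/1986·τ+90/331·τ²+-1643/5958·τ³=168805/42368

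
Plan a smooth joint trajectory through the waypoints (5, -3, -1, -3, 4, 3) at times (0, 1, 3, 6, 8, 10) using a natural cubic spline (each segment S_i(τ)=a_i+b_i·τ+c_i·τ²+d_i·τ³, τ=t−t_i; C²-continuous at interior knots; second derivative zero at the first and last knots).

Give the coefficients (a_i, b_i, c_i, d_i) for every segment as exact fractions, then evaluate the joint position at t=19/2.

Δ: Δ0=-8, Δ1=1, Δ2=-2/3, Δ3=7/2, Δ4=-1/2
row 1: diag=6, rhs=54; c'=1/3, d'=9
row 2: denom=10−2·1/3=28/3; d'=(-10−2·9)/(28/3)=-3
row 3: denom=10−3·9/28=253/28; d'=(25−3·-3)/(253/28)=952/253
row 4: denom=8−2·56/253=1912/253; d'=(-24−2·952/253)/(1912/253)=-997/239
back: M4=-997/239
back: M3=952/253−56/253·-997/239=1120/239
back: M2=-3−9/28·1120/239=-1077/239
back: M1=9−1/3·-1077/239=2510/239
M: M0=0, M1=2510/239, M2=-1077/239, M3=1120/239, M4=-997/239, M5=0
seg 0: a=5, c=M0/2=0, d=(M1−M0)/(6·1)=1255/717, b=Δ0−h0·(2M0+M1)/6=-6991/717
seg 1: a=-3, c=M1/2=1255/239, d=(M2−M1)/(6·2)=-3587/2868, b=Δ1−h1·(2M1+M2)/6=-3226/717
seg 2: a=-1, c=M2/2=-1077/478, d=(M3−M2)/(6·3)=2197/4302, b=Δ2−h2·(2M2+M3)/6=1073/717
seg 3: a=-3, c=M3/2=560/239, d=(M4−M3)/(6·2)=-2117/2868, b=Δ3−h3·(2M3+M4)/6=2533/1434
seg 4: a=4, c=M4/2=-997/478, d=(M5−M4)/(6·2)=997/2868, b=Δ4−h4·(2M4+M5)/6=3271/1434
t_q=19/2 → seg 4, τ=3/2; S=4+3271/1434·τ+-997/478·τ²+997/2868·τ³=29841/7648

  seg 0: a=5 b=-6991/717 c=0 d=1255/717
  seg 1: a=-3 b=-3226/717 c=1255/239 d=-3587/2868
  seg 2: a=-1 b=1073/717 c=-1077/478 d=2197/4302
  seg 3: a=-3 b=2533/1434 c=560/239 d=-2117/2868
  seg 4: a=4 b=3271/1434 c=-997/478 d=997/2868
S(19/2) = 29841/7648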